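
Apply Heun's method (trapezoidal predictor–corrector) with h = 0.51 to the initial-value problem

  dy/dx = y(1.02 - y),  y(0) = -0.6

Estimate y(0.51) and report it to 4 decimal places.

-1.4390

Heun: k1 = f(x_n, y_n); k2 = f(x_n + h, y_n + h·k1); y_{n+1} = y_n + (h/2)·(k1 + k2).
x=0.000000, y=-0.600000:
  k1 = f(0.000000, -0.600000) = -0.972000
  k2 = f(0.510000, -1.095720) = -2.318237
  y ← -0.600000 + (0.51/2)·(-0.972000 + (-2.318237)) = -1.439010
y(0.51) ≈ -1.4390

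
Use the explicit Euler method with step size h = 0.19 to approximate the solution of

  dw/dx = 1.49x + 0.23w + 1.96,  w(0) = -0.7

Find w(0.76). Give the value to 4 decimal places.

Euler: w_{n+1} = w_n + h·f(x_n, w_n).
x=0.000000, w=-0.700000: f=1.799000 → w ← -0.700000 + 0.19·1.799000 = -0.358190
x=0.190000, w=-0.358190: f=2.160716 → w ← -0.358190 + 0.19·2.160716 = 0.052346
x=0.380000, w=0.052346: f=2.538240 → w ← 0.052346 + 0.19·2.538240 = 0.534612
x=0.570000, w=0.534612: f=2.932261 → w ← 0.534612 + 0.19·2.932261 = 1.091741
w(0.76) ≈ 1.0917

1.0917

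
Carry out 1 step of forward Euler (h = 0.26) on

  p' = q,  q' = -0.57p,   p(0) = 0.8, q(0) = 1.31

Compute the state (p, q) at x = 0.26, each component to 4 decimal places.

Euler on (p,q): p_{n+1} = p_n + h·p', q_{n+1} = q_n + h·q'.
0.000000: (0.800000, 1.310000); f=(1.310000, -0.456000) → (1.140600, 1.191440)
(p(0.26), q(0.26)) ≈ (1.1406, 1.1914)

1.1406, 1.1914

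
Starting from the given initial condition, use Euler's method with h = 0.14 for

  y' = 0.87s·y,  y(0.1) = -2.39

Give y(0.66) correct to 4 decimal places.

Euler: y_{n+1} = y_n + h·f(s_n, y_n).
s=0.100000, y=-2.390000: f=-0.207930 → y ← -2.390000 + 0.14·(-0.207930) = -2.419110
s=0.240000, y=-2.419110: f=-0.505110 → y ← -2.419110 + 0.14·(-0.505110) = -2.489826
s=0.380000, y=-2.489826: f=-0.823136 → y ← -2.489826 + 0.14·(-0.823136) = -2.605065
s=0.520000, y=-2.605065: f=-1.178531 → y ← -2.605065 + 0.14·(-1.178531) = -2.770059
y(0.66) ≈ -2.7701

-2.7701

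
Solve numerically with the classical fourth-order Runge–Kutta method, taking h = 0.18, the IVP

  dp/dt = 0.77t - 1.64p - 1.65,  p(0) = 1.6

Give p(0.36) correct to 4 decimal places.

0.4794

RK4: k1 = f(t_n, p_n); k2 = f(t_n + h/2, p_n + (h/2)·k1); k3 = f(t_n + h/2, p_n + (h/2)·k2); k4 = f(t_n + h, p_n + h·k3); p_{n+1} = p_n + (h/6)·(k1 + 2k2 + 2k3 + k4).
t=0.000000, p=1.600000:
  k1 = f(0.000000, 1.600000) = -4.274000
  k2 = f(0.090000, 1.215340) = -3.573858
  k3 = f(0.090000, 1.278353) = -3.677199
  k4 = f(0.180000, 0.938104) = -3.049891
  p ← 1.600000 + (0.18/6)·(k1 + 2k2 + 2k3 + k4) = 0.945220
t=0.180000, p=0.945220:
  k1 = f(0.180000, 0.945220) = -3.061561
  k2 = f(0.270000, 0.669679) = -2.540374
  k3 = f(0.270000, 0.716586) = -2.617301
  k4 = f(0.360000, 0.474106) = -2.150333
  p ← 0.945220 + (0.18/6)·(k1 + 2k2 + 2k3 + k4) = 0.479403
p(0.36) ≈ 0.4794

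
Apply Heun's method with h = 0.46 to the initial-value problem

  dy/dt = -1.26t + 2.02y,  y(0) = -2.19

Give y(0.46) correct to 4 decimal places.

-5.3037

Heun: k1 = f(t_n, y_n); k2 = f(t_n + h, y_n + h·k1); y_{n+1} = y_n + (h/2)·(k1 + k2).
t=0.000000, y=-2.190000:
  k1 = f(0.000000, -2.190000) = -4.423800
  k2 = f(0.460000, -4.224948) = -9.113995
  y ← -2.190000 + (0.46/2)·(-4.423800 + (-9.113995)) = -5.303693
y(0.46) ≈ -5.3037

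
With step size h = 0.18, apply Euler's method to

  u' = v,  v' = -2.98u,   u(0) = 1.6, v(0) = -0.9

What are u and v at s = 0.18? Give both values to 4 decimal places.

1.4380, -1.7582

Euler on (u,v): u_{n+1} = u_n + h·u', v_{n+1} = v_n + h·v'.
0.000000: (1.600000, -0.900000); f=(-0.900000, -4.768000) → (1.438000, -1.758240)
(u(0.18), v(0.18)) ≈ (1.4380, -1.7582)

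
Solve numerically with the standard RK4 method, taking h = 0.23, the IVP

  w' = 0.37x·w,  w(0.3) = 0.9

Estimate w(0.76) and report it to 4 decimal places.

RK4: k1 = f(x_n, w_n); k2 = f(x_n + h/2, w_n + (h/2)·k1); k3 = f(x_n + h/2, w_n + (h/2)·k2); k4 = f(x_n + h, w_n + h·k3); w_{n+1} = w_n + (h/6)·(k1 + 2k2 + 2k3 + k4).
x=0.300000, w=0.900000:
  k1 = f(0.300000, 0.900000) = 0.099900
  k2 = f(0.415000, 0.911489) = 0.139959
  k3 = f(0.415000, 0.916095) = 0.140666
  k4 = f(0.530000, 0.932353) = 0.182834
  w ← 0.900000 + (0.23/6)·(k1 + 2k2 + 2k3 + k4) = 0.932353
x=0.530000, w=0.932353:
  k1 = f(0.530000, 0.932353) = 0.182834
  k2 = f(0.645000, 0.953379) = 0.227524
  k3 = f(0.645000, 0.958518) = 0.228750
  k4 = f(0.760000, 0.984965) = 0.276972
  w ← 0.932353 + (0.23/6)·(k1 + 2k2 + 2k3 + k4) = 0.984960
w(0.76) ≈ 0.9850

0.9850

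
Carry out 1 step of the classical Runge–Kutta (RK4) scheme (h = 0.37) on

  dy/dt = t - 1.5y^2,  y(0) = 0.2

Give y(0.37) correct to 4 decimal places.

RK4: k1 = f(t_n, y_n); k2 = f(t_n + h/2, y_n + (h/2)·k1); k3 = f(t_n + h/2, y_n + (h/2)·k2); k4 = f(t_n + h, y_n + h·k3); y_{n+1} = y_n + (h/6)·(k1 + 2k2 + 2k3 + k4).
t=0.000000, y=0.200000:
  k1 = f(0.000000, 0.200000) = -0.060000
  k2 = f(0.185000, 0.188900) = 0.131475
  k3 = f(0.185000, 0.224323) = 0.109519
  k4 = f(0.370000, 0.240522) = 0.283224
  y ← 0.200000 + (0.37/6)·(k1 + 2k2 + 2k3 + k4) = 0.243488
y(0.37) ≈ 0.2435

0.2435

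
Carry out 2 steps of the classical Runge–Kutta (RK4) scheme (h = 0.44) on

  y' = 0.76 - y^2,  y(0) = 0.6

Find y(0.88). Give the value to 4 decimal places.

RK4: k1 = f(t_n, y_n); k2 = f(t_n + h/2, y_n + (h/2)·k1); k3 = f(t_n + h/2, y_n + (h/2)·k2); k4 = f(t_n + h, y_n + h·k3); y_{n+1} = y_n + (h/6)·(k1 + 2k2 + 2k3 + k4).
t=0.000000, y=0.600000:
  k1 = f(0.000000, 0.600000) = 0.400000
  k2 = f(0.220000, 0.688000) = 0.286656
  k3 = f(0.220000, 0.663064) = 0.320346
  k4 = f(0.440000, 0.740952) = 0.210990
  y ← 0.600000 + (0.44/6)·(k1 + 2k2 + 2k3 + k4) = 0.733833
t=0.440000, y=0.733833:
  k1 = f(0.440000, 0.733833) = 0.221489
  k2 = f(0.660000, 0.782561) = 0.147599
  k3 = f(0.660000, 0.766305) = 0.172777
  k4 = f(0.880000, 0.809855) = 0.104135
  y ← 0.733833 + (0.44/6)·(k1 + 2k2 + 2k3 + k4) = 0.804700
y(0.88) ≈ 0.8047

0.8047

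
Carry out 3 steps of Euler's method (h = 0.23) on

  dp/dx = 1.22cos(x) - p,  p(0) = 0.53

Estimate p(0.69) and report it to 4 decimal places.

0.8701

Euler: p_{n+1} = p_n + h·f(x_n, p_n).
x=0.000000, p=0.530000: f=0.690000 → p ← 0.530000 + 0.23·0.690000 = 0.688700
x=0.230000, p=0.688700: f=0.499173 → p ← 0.688700 + 0.23·0.499173 = 0.803510
x=0.460000, p=0.803510: f=0.289674 → p ← 0.803510 + 0.23·0.289674 = 0.870135
p(0.69) ≈ 0.8701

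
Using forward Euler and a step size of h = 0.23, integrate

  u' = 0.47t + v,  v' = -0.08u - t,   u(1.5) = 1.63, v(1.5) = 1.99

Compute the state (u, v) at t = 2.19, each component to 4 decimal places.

Euler on (u,v): u_{n+1} = u_n + h·u', v_{n+1} = v_n + h·v'.
1.500000: (1.630000, 1.990000); f=(2.695000, -1.630400) → (2.249850, 1.615008)
1.730000: (2.249850, 1.615008); f=(2.428108, -1.909988) → (2.808315, 1.175711)
1.960000: (2.808315, 1.175711); f=(2.096911, -2.184665) → (3.290604, 0.673238)
(u(2.19), v(2.19)) ≈ (3.2906, 0.6732)

3.2906, 0.6732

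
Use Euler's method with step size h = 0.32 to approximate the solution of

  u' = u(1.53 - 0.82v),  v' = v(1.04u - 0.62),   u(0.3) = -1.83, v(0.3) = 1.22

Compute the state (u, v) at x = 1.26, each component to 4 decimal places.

-4.5354, -0.0045

Euler on (u,v): u_{n+1} = u_n + h·u', v_{n+1} = v_n + h·v'.
0.300000: (-1.830000, 1.220000); f=(-0.969168, -3.078304) → (-2.140134, 0.234943)
0.620000: (-2.140134, 0.234943); f=(-2.862101, -0.668586) → (-3.056006, 0.020995)
0.940000: (-3.056006, 0.020995); f=(-4.623077, -0.079745) → (-4.535391, -0.004523)
(u(1.26), v(1.26)) ≈ (-4.5354, -0.0045)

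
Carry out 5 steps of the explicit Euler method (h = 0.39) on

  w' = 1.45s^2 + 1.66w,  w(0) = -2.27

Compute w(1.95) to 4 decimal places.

Euler: w_{n+1} = w_n + h·f(s_n, w_n).
s=0.000000, w=-2.270000: f=-3.768200 → w ← -2.270000 + 0.39·(-3.768200) = -3.739598
s=0.390000, w=-3.739598: f=-5.987188 → w ← -3.739598 + 0.39·(-5.987188) = -6.074601
s=0.780000, w=-6.074601: f=-9.201658 → w ← -6.074601 + 0.39·(-9.201658) = -9.663248
s=1.170000, w=-9.663248: f=-14.056086 → w ← -9.663248 + 0.39·(-14.056086) = -15.145121
s=1.560000, w=-15.145121: f=-21.612182 → w ← -15.145121 + 0.39·(-21.612182) = -23.573872
w(1.95) ≈ -23.5739

-23.5739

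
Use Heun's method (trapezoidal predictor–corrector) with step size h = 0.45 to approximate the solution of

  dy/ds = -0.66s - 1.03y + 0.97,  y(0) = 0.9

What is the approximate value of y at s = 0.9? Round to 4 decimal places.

0.7119

Heun: k1 = f(s_n, y_n); k2 = f(s_n + h, y_n + h·k1); y_{n+1} = y_n + (h/2)·(k1 + k2).
s=0.000000, y=0.900000:
  k1 = f(0.000000, 0.900000) = 0.043000
  k2 = f(0.450000, 0.919350) = -0.273931
  y ← 0.900000 + (0.45/2)·(0.043000 + (-0.273931)) = 0.848041
s=0.450000, y=0.848041:
  k1 = f(0.450000, 0.848041) = -0.200482
  k2 = f(0.900000, 0.757824) = -0.404559
  y ← 0.848041 + (0.45/2)·(-0.200482 + (-0.404559)) = 0.711907
y(0.9) ≈ 0.7119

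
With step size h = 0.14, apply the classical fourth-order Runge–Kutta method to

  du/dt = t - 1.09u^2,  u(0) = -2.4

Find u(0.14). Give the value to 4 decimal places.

RK4: k1 = f(t_n, u_n); k2 = f(t_n + h/2, u_n + (h/2)·k1); k3 = f(t_n + h/2, u_n + (h/2)·k2); k4 = f(t_n + h, u_n + h·k3); u_{n+1} = u_n + (h/6)·(k1 + 2k2 + 2k3 + k4).
t=0.000000, u=-2.400000:
  k1 = f(0.000000, -2.400000) = -6.278400
  k2 = f(0.070000, -2.839488) = -8.718334
  k3 = f(0.070000, -3.010283) = -9.807369
  k4 = f(0.140000, -3.773032) = -15.376987
  u ← -2.400000 + (0.14/6)·(k1 + 2k2 + 2k3 + k4) = -3.769825
u(0.14) ≈ -3.7698

-3.7698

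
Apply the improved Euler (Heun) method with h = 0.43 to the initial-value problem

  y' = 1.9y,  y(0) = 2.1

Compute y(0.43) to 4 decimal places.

Heun: k1 = f(t_n, y_n); k2 = f(t_n + h, y_n + h·k1); y_{n+1} = y_n + (h/2)·(k1 + k2).
t=0.000000, y=2.100000:
  k1 = f(0.000000, 2.100000) = 3.990000
  k2 = f(0.430000, 3.815700) = 7.249830
  y ← 2.100000 + (0.43/2)·(3.990000 + 7.249830) = 4.516563
y(0.43) ≈ 4.5166

4.5166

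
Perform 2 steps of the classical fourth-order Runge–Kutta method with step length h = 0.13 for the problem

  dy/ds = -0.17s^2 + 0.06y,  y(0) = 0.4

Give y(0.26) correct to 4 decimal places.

RK4: k1 = f(s_n, y_n); k2 = f(s_n + h/2, y_n + (h/2)·k1); k3 = f(s_n + h/2, y_n + (h/2)·k2); k4 = f(s_n + h, y_n + h·k3); y_{n+1} = y_n + (h/6)·(k1 + 2k2 + 2k3 + k4).
s=0.000000, y=0.400000:
  k1 = f(0.000000, 0.400000) = 0.024000
  k2 = f(0.065000, 0.401560) = 0.023375
  k3 = f(0.065000, 0.401519) = 0.023373
  k4 = f(0.130000, 0.403038) = 0.021309
  y ← 0.400000 + (0.13/6)·(k1 + 2k2 + 2k3 + k4) = 0.403007
s=0.130000, y=0.403007:
  k1 = f(0.130000, 0.403007) = 0.021307
  k2 = f(0.195000, 0.404392) = 0.017799
  k3 = f(0.195000, 0.404164) = 0.017786
  k4 = f(0.260000, 0.405320) = 0.012827
  y ← 0.403007 + (0.13/6)·(k1 + 2k2 + 2k3 + k4) = 0.405289
y(0.26) ≈ 0.4053

0.4053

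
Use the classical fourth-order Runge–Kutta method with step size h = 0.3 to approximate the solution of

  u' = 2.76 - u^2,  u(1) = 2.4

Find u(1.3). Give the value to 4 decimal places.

RK4: k1 = f(x_n, u_n); k2 = f(x_n + h/2, u_n + (h/2)·k1); k3 = f(x_n + h/2, u_n + (h/2)·k2); k4 = f(x_n + h, u_n + h·k3); u_{n+1} = u_n + (h/6)·(k1 + 2k2 + 2k3 + k4).
x=1.000000, u=2.400000:
  k1 = f(1.000000, 2.400000) = -3.000000
  k2 = f(1.150000, 1.950000) = -1.042500
  k3 = f(1.150000, 2.243625) = -2.273853
  k4 = f(1.300000, 1.717844) = -0.190988
  u ← 2.400000 + (0.3/6)·(k1 + 2k2 + 2k3 + k4) = 1.908815
u(1.3) ≈ 1.9088

1.9088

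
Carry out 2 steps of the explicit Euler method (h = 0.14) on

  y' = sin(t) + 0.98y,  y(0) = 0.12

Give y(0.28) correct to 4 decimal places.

Euler: y_{n+1} = y_n + h·f(t_n, y_n).
t=0.000000, y=0.120000: f=0.117600 → y ← 0.120000 + 0.14·0.117600 = 0.136464
t=0.140000, y=0.136464: f=0.273278 → y ← 0.136464 + 0.14·0.273278 = 0.174723
y(0.28) ≈ 0.1747

0.1747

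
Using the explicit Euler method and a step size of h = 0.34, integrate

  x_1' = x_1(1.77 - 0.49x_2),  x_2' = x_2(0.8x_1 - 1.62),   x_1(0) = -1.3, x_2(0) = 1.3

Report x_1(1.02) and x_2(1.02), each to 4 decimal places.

-4.5631, 0.0016

Euler on (x_1,x_2): x_1_{n+1} = x_1_n + h·x_1', x_2_{n+1} = x_2_n + h·x_2'.
0.000000: (-1.300000, 1.300000); f=(-1.472900, -3.458000) → (-1.800786, 0.124280)
0.340000: (-1.800786, 0.124280); f=(-3.077728, -0.380375) → (-2.847214, -0.005047)
0.680000: (-2.847214, -0.005047); f=(-5.046610, 0.019674) → (-4.563061, 0.001642)
(x_1(1.02), x_2(1.02)) ≈ (-4.5631, 0.0016)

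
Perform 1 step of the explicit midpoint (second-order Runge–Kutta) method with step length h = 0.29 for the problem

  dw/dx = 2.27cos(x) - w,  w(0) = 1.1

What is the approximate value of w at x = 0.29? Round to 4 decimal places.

Midpoint: k1 = f(x_n, w_n); k2 = f(x_n + h/2, w_n + (h/2)·k1); w_{n+1} = w_n + h·k2.
x=0.000000, w=1.100000:
  k1 = f(0.000000, 1.100000) = 1.170000
  k2 = f(0.145000, 1.269650) = 0.976528
  w ← 1.100000 + 0.29·0.976528 = 1.383193
w(0.29) ≈ 1.3832

1.3832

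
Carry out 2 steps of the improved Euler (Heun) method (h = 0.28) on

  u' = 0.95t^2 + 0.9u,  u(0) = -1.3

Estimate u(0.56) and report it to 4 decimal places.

-2.0743

Heun: k1 = f(t_n, u_n); k2 = f(t_n + h, u_n + h·k1); u_{n+1} = u_n + (h/2)·(k1 + k2).
t=0.000000, u=-1.300000:
  k1 = f(0.000000, -1.300000) = -1.170000
  k2 = f(0.280000, -1.627600) = -1.390360
  u ← -1.300000 + (0.28/2)·(-1.170000 + (-1.390360)) = -1.658450
t=0.280000, u=-1.658450:
  k1 = f(0.280000, -1.658450) = -1.418125
  k2 = f(0.560000, -2.055526) = -1.552053
  u ← -1.658450 + (0.28/2)·(-1.418125 + (-1.552053)) = -2.074275
u(0.56) ≈ -2.0743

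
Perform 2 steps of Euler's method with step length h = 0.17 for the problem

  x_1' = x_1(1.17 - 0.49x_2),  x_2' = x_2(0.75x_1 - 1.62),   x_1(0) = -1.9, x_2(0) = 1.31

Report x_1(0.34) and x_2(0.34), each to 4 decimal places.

Euler on (x_1,x_2): x_1_{n+1} = x_1_n + h·x_1', x_2_{n+1} = x_2_n + h·x_2'.
0.000000: (-1.900000, 1.310000); f=(-1.003390, -3.988950) → (-2.070576, 0.631879)
0.170000: (-2.070576, 0.631879); f=(-1.781481, -2.004908) → (-2.373428, 0.291044)
(x_1(0.34), x_2(0.34)) ≈ (-2.3734, 0.2910)

-2.3734, 0.2910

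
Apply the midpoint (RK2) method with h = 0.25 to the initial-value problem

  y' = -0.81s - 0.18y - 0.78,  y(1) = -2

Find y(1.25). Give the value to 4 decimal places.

-2.3259

Midpoint: k1 = f(s_n, y_n); k2 = f(s_n + h/2, y_n + (h/2)·k1); y_{n+1} = y_n + h·k2.
s=1.000000, y=-2.000000:
  k1 = f(1.000000, -2.000000) = -1.230000
  k2 = f(1.125000, -2.153750) = -1.303575
  y ← -2.000000 + 0.25·(-1.303575) = -2.325894
y(1.25) ≈ -2.3259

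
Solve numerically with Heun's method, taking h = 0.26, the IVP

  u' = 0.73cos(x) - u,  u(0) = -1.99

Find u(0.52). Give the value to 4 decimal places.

Heun: k1 = f(x_n, u_n); k2 = f(x_n + h, u_n + h·k1); u_{n+1} = u_n + (h/2)·(k1 + k2).
x=0.000000, u=-1.990000:
  k1 = f(0.000000, -1.990000) = 2.720000
  k2 = f(0.260000, -1.282800) = 1.988265
  u ← -1.990000 + (0.26/2)·(2.720000 + 1.988265) = -1.377926
x=0.260000, u=-1.377926:
  k1 = f(0.260000, -1.377926) = 2.083390
  k2 = f(0.520000, -0.836244) = 1.469752
  u ← -1.377926 + (0.26/2)·(2.083390 + 1.469752) = -0.916017
u(0.52) ≈ -0.9160

-0.9160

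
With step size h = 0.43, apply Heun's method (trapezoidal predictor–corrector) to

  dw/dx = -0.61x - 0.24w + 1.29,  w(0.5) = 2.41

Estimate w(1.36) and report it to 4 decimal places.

Heun: k1 = f(x_n, w_n); k2 = f(x_n + h, w_n + h·k1); w_{n+1} = w_n + (h/2)·(k1 + k2).
x=0.500000, w=2.410000:
  k1 = f(0.500000, 2.410000) = 0.406600
  k2 = f(0.930000, 2.584838) = 0.102339
  w ← 2.410000 + (0.43/2)·(0.406600 + 0.102339) = 2.519422
x=0.930000, w=2.519422:
  k1 = f(0.930000, 2.519422) = 0.118039
  k2 = f(1.360000, 2.570179) = -0.156443
  w ← 2.519422 + (0.43/2)·(0.118039 + (-0.156443)) = 2.511165
w(1.36) ≈ 2.5112

2.5112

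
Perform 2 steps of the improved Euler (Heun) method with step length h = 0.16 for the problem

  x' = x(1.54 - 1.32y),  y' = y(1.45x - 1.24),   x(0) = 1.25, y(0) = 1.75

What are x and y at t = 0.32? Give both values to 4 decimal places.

Heun on (x,y): k1 = f(t_n, state_n); k2 = f(t_n + h, state_n + h·k1); state_{n+1} = state_n + (h/2)·(k1 + k2).
0.000000: (1.250000, 1.750000)
  k1 = (-0.962500, 1.001875)
  predictor → (1.096000, 1.910300)
  k2 = (-1.075829, 0.667077)
  → (1.086934, 1.883516)
0.160000: (1.086934, 1.883516)
  k1 = (-1.028502, 0.632963)
  predictor → (0.922373, 1.984790)
  k2 = (-0.996092, 0.193401)
  → (0.924966, 1.949625)
(x(0.32), y(0.32)) ≈ (0.9250, 1.9496)

0.9250, 1.9496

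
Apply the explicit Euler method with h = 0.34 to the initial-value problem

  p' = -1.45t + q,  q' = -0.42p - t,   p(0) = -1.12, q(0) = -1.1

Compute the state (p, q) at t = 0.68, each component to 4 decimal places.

-1.9812, -0.8423

Euler on (p,q): p_{n+1} = p_n + h·p', q_{n+1} = q_n + h·q'.
0.000000: (-1.120000, -1.100000); f=(-1.100000, 0.470400) → (-1.494000, -0.940064)
0.340000: (-1.494000, -0.940064); f=(-1.433064, 0.287480) → (-1.981242, -0.842321)
(p(0.68), q(0.68)) ≈ (-1.9812, -0.8423)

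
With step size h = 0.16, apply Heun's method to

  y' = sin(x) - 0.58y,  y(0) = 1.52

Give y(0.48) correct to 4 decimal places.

1.2550

Heun: k1 = f(x_n, y_n); k2 = f(x_n + h, y_n + h·k1); y_{n+1} = y_n + (h/2)·(k1 + k2).
x=0.000000, y=1.520000:
  k1 = f(0.000000, 1.520000) = -0.881600
  k2 = f(0.160000, 1.378944) = -0.640469
  y ← 1.520000 + (0.16/2)·(-0.881600 + (-0.640469)) = 1.398234
x=0.160000, y=1.398234:
  k1 = f(0.160000, 1.398234) = -0.651658
  k2 = f(0.320000, 1.293969) = -0.435936
  y ← 1.398234 + (0.16/2)·(-0.651658 + (-0.435936)) = 1.311227
x=0.320000, y=1.311227:
  k1 = f(0.320000, 1.311227) = -0.445945
  k2 = f(0.480000, 1.239876) = -0.257349
  y ← 1.311227 + (0.16/2)·(-0.445945 + (-0.257349)) = 1.254963
y(0.48) ≈ 1.2550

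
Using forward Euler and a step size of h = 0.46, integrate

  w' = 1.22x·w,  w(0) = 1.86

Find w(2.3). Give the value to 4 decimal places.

Euler: w_{n+1} = w_n + h·f(x_n, w_n).
x=0.000000, w=1.860000: f=0.000000 → w ← 1.860000 + 0.46·0.000000 = 1.860000
x=0.460000, w=1.860000: f=1.043832 → w ← 1.860000 + 0.46·1.043832 = 2.340163
x=0.920000, w=2.340163: f=2.626599 → w ← 2.340163 + 0.46·2.626599 = 3.548398
x=1.380000, w=3.548398: f=5.974083 → w ← 3.548398 + 0.46·5.974083 = 6.296476
x=1.840000, w=6.296476: f=14.134330 → w ← 6.296476 + 0.46·14.134330 = 12.798268
w(2.3) ≈ 12.7983

12.7983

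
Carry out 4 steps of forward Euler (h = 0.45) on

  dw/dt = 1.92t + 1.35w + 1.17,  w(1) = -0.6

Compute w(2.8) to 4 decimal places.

Euler: w_{n+1} = w_n + h·f(t_n, w_n).
t=1.000000, w=-0.600000: f=2.280000 → w ← -0.600000 + 0.45·2.280000 = 0.426000
t=1.450000, w=0.426000: f=4.529100 → w ← 0.426000 + 0.45·4.529100 = 2.464095
t=1.900000, w=2.464095: f=8.144528 → w ← 2.464095 + 0.45·8.144528 = 6.129133
t=2.350000, w=6.129133: f=13.956329 → w ← 6.129133 + 0.45·13.956329 = 12.409481
w(2.8) ≈ 12.4095

12.4095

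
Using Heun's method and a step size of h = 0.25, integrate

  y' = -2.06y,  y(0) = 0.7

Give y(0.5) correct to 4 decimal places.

Heun: k1 = f(t_n, y_n); k2 = f(t_n + h, y_n + h·k1); y_{n+1} = y_n + (h/2)·(k1 + k2).
t=0.000000, y=0.700000:
  k1 = f(0.000000, 0.700000) = -1.442000
  k2 = f(0.250000, 0.339500) = -0.699370
  y ← 0.700000 + (0.25/2)·(-1.442000 + (-0.699370)) = 0.432329
t=0.250000, y=0.432329:
  k1 = f(0.250000, 0.432329) = -0.890597
  k2 = f(0.500000, 0.209679) = -0.431940
  y ← 0.432329 + (0.25/2)·(-0.890597 + (-0.431940)) = 0.267012
y(0.5) ≈ 0.2670

0.2670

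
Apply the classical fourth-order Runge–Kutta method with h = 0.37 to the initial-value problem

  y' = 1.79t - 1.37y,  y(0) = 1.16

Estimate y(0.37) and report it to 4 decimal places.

RK4: k1 = f(t_n, y_n); k2 = f(t_n + h/2, y_n + (h/2)·k1); k3 = f(t_n + h/2, y_n + (h/2)·k2); k4 = f(t_n + h, y_n + h·k3); y_{n+1} = y_n + (h/6)·(k1 + 2k2 + 2k3 + k4).
t=0.000000, y=1.160000:
  k1 = f(0.000000, 1.160000) = -1.589200
  k2 = f(0.185000, 0.865998) = -0.855267
  k3 = f(0.185000, 1.001776) = -1.041283
  k4 = f(0.370000, 0.774725) = -0.399074
  y ← 1.160000 + (0.37/6)·(k1 + 2k2 + 2k3 + k4) = 0.803482
y(0.37) ≈ 0.8035

0.8035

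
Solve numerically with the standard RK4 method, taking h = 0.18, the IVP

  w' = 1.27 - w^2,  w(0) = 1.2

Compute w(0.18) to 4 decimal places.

RK4: k1 = f(x_n, w_n); k2 = f(x_n + h/2, w_n + (h/2)·k1); k3 = f(x_n + h/2, w_n + (h/2)·k2); k4 = f(x_n + h, w_n + h·k3); w_{n+1} = w_n + (h/6)·(k1 + 2k2 + 2k3 + k4).
x=0.000000, w=1.200000:
  k1 = f(0.000000, 1.200000) = -0.170000
  k2 = f(0.090000, 1.184700) = -0.133514
  k3 = f(0.090000, 1.187984) = -0.141305
  k4 = f(0.180000, 1.174565) = -0.109603
  w ← 1.200000 + (0.18/6)·(k1 + 2k2 + 2k3 + k4) = 1.175123
w(0.18) ≈ 1.1751

1.1751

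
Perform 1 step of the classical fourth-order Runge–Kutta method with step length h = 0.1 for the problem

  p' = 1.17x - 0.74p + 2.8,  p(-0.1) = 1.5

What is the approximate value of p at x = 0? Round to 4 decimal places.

1.6573

RK4: k1 = f(x_n, p_n); k2 = f(x_n + h/2, p_n + (h/2)·k1); k3 = f(x_n + h/2, p_n + (h/2)·k2); k4 = f(x_n + h, p_n + h·k3); p_{n+1} = p_n + (h/6)·(k1 + 2k2 + 2k3 + k4).
x=-0.100000, p=1.500000:
  k1 = f(-0.100000, 1.500000) = 1.573000
  k2 = f(-0.050000, 1.578650) = 1.573299
  k3 = f(-0.050000, 1.578665) = 1.573288
  k4 = f(0.000000, 1.657329) = 1.573577
  p ← 1.500000 + (0.1/6)·(k1 + 2k2 + 2k3 + k4) = 1.657329
p(0) ≈ 1.6573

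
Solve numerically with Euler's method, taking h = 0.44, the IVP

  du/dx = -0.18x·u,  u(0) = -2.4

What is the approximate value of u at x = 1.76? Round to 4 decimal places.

Euler: u_{n+1} = u_n + h·f(x_n, u_n).
x=0.000000, u=-2.400000: f=0.000000 → u ← -2.400000 + 0.44·0.000000 = -2.400000
x=0.440000, u=-2.400000: f=0.190080 → u ← -2.400000 + 0.44·0.190080 = -2.316365
x=0.880000, u=-2.316365: f=0.366912 → u ← -2.316365 + 0.44·0.366912 = -2.154923
x=1.320000, u=-2.154923: f=0.512010 → u ← -2.154923 + 0.44·0.512010 = -1.929639
u(1.76) ≈ -1.9296

-1.9296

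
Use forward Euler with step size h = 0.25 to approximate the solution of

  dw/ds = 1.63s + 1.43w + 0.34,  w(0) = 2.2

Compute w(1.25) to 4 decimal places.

Euler: w_{n+1} = w_n + h·f(s_n, w_n).
s=0.000000, w=2.200000: f=3.486000 → w ← 2.200000 + 0.25·3.486000 = 3.071500
s=0.250000, w=3.071500: f=5.139745 → w ← 3.071500 + 0.25·5.139745 = 4.356436
s=0.500000, w=4.356436: f=7.384704 → w ← 4.356436 + 0.25·7.384704 = 6.202612
s=0.750000, w=6.202612: f=10.432235 → w ← 6.202612 + 0.25·10.432235 = 8.810671
s=1.000000, w=8.810671: f=14.569260 → w ← 8.810671 + 0.25·14.569260 = 12.452986
w(1.25) ≈ 12.4530

12.4530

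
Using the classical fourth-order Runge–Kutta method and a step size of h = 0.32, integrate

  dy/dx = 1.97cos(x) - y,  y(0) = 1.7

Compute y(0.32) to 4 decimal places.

1.7640

RK4: k1 = f(x_n, y_n); k2 = f(x_n + h/2, y_n + (h/2)·k1); k3 = f(x_n + h/2, y_n + (h/2)·k2); k4 = f(x_n + h, y_n + h·k3); y_{n+1} = y_n + (h/6)·(k1 + 2k2 + 2k3 + k4).
x=0.000000, y=1.700000:
  k1 = f(0.000000, 1.700000) = 0.270000
  k2 = f(0.160000, 1.743200) = 0.201638
  k3 = f(0.160000, 1.732262) = 0.212576
  k4 = f(0.320000, 1.768024) = 0.101970
  y ← 1.700000 + (0.32/6)·(k1 + 2k2 + 2k3 + k4) = 1.764021
y(0.32) ≈ 1.7640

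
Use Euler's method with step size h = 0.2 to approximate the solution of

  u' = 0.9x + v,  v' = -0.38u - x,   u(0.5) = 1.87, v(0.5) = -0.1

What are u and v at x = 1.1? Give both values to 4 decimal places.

Euler on (u,v): u_{n+1} = u_n + h·u', v_{n+1} = v_n + h·v'.
0.500000: (1.870000, -0.100000); f=(0.350000, -1.210600) → (1.940000, -0.342120)
0.700000: (1.940000, -0.342120); f=(0.287880, -1.437200) → (1.997576, -0.629560)
0.900000: (1.997576, -0.629560); f=(0.180440, -1.659079) → (2.033664, -0.961376)
(u(1.1), v(1.1)) ≈ (2.0337, -0.9614)

2.0337, -0.9614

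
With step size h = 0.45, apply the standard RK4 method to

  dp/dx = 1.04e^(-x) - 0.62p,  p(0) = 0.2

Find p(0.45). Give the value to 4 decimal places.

RK4: k1 = f(x_n, p_n); k2 = f(x_n + h/2, p_n + (h/2)·k1); k3 = f(x_n + h/2, p_n + (h/2)·k2); k4 = f(x_n + h, p_n + h·k3); p_{n+1} = p_n + (h/6)·(k1 + 2k2 + 2k3 + k4).
x=0.000000, p=0.200000:
  k1 = f(0.000000, 0.200000) = 0.916000
  k2 = f(0.225000, 0.406100) = 0.578675
  k3 = f(0.225000, 0.330202) = 0.625732
  k4 = f(0.450000, 0.481579) = 0.364554
  p ← 0.200000 + (0.45/6)·(k1 + 2k2 + 2k3 + k4) = 0.476703
p(0.45) ≈ 0.4767

0.4767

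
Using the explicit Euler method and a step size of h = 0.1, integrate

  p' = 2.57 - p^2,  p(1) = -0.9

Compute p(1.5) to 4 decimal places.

Euler: p_{n+1} = p_n + h·f(s_n, p_n).
s=1.000000, p=-0.900000: f=1.760000 → p ← -0.900000 + 0.1·1.760000 = -0.724000
s=1.100000, p=-0.724000: f=2.045824 → p ← -0.724000 + 0.1·2.045824 = -0.519418
s=1.200000, p=-0.519418: f=2.300205 → p ← -0.519418 + 0.1·2.300205 = -0.289397
s=1.300000, p=-0.289397: f=2.486249 → p ← -0.289397 + 0.1·2.486249 = -0.040772
s=1.400000, p=-0.040772: f=2.568338 → p ← -0.040772 + 0.1·2.568338 = 0.216062
p(1.5) ≈ 0.2161

0.2161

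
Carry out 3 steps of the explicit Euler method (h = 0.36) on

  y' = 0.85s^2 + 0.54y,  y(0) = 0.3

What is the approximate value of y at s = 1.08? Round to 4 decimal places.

0.7172

Euler: y_{n+1} = y_n + h·f(s_n, y_n).
s=0.000000, y=0.300000: f=0.162000 → y ← 0.300000 + 0.36·0.162000 = 0.358320
s=0.360000, y=0.358320: f=0.303653 → y ← 0.358320 + 0.36·0.303653 = 0.467635
s=0.720000, y=0.467635: f=0.693163 → y ← 0.467635 + 0.36·0.693163 = 0.717174
y(1.08) ≈ 0.7172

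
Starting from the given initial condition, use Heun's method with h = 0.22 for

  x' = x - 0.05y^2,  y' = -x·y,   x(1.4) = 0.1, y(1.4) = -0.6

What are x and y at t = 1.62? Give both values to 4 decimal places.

0.1201, -0.5858

Heun on (x,y): k1 = f(t_n, state_n); k2 = f(t_n + h, state_n + h·k1); state_{n+1} = state_n + (h/2)·(k1 + k2).
1.400000: (0.100000, -0.600000)
  k1 = (0.082000, 0.060000)
  predictor → (0.118040, -0.586800)
  k2 = (0.100823, 0.069266)
  → (0.120111, -0.585781)
(x(1.62), y(1.62)) ≈ (0.1201, -0.5858)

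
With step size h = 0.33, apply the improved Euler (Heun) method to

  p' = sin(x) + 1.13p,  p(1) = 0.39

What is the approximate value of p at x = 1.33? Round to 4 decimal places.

0.9134

Heun: k1 = f(x_n, p_n); k2 = f(x_n + h, p_n + h·k1); p_{n+1} = p_n + (h/2)·(k1 + k2).
x=1.000000, p=0.390000:
  k1 = f(1.000000, 0.390000) = 1.282171
  k2 = f(1.330000, 0.813116) = 1.889970
  p ← 0.390000 + (0.33/2)·(1.282171 + 1.889970) = 0.913403
p(1.33) ≈ 0.9134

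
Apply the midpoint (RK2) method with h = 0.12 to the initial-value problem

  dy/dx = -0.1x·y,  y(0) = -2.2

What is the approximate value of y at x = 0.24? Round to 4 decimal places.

Midpoint: k1 = f(x_n, y_n); k2 = f(x_n + h/2, y_n + (h/2)·k1); y_{n+1} = y_n + h·k2.
x=0.000000, y=-2.200000:
  k1 = f(0.000000, -2.200000) = 0.000000
  k2 = f(0.060000, -2.200000) = 0.013200
  y ← -2.200000 + 0.12·0.013200 = -2.198416
x=0.120000, y=-2.198416:
  k1 = f(0.120000, -2.198416) = 0.026381
  k2 = f(0.180000, -2.196833) = 0.039543
  y ← -2.198416 + 0.12·0.039543 = -2.193671
y(0.24) ≈ -2.1937

-2.1937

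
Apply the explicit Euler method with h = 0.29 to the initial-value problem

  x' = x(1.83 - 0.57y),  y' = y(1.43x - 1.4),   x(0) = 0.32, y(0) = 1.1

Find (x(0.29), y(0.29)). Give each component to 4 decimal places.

Euler on (x,y): x_{n+1} = x_n + h·x', y_{n+1} = y_n + h·y'.
0.000000: (0.320000, 1.100000); f=(0.384960, -1.036640) → (0.431638, 0.799374)
(x(0.29), y(0.29)) ≈ (0.4316, 0.7994)

0.4316, 0.7994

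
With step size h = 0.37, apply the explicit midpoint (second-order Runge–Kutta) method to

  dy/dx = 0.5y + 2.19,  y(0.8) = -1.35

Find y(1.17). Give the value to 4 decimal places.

-0.7376

Midpoint: k1 = f(x_n, y_n); k2 = f(x_n + h/2, y_n + (h/2)·k1); y_{n+1} = y_n + h·k2.
x=0.800000, y=-1.350000:
  k1 = f(0.800000, -1.350000) = 1.515000
  k2 = f(0.985000, -1.069725) = 1.655137
  y ← -1.350000 + 0.37·1.655137 = -0.737599
y(1.17) ≈ -0.7376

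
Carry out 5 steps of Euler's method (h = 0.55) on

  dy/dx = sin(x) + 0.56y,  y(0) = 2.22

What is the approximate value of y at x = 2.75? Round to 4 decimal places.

11.1432

Euler: y_{n+1} = y_n + h·f(x_n, y_n).
x=0.000000, y=2.220000: f=1.243200 → y ← 2.220000 + 0.55·1.243200 = 2.903760
x=0.550000, y=2.903760: f=2.148793 → y ← 2.903760 + 0.55·2.148793 = 4.085596
x=1.100000, y=4.085596: f=3.179141 → y ← 4.085596 + 0.55·3.179141 = 5.834124
x=1.650000, y=5.834124: f=4.263974 → y ← 5.834124 + 0.55·4.263974 = 8.179310
x=2.200000, y=8.179310: f=5.388910 → y ← 8.179310 + 0.55·5.388910 = 11.143210
y(2.75) ≈ 11.1432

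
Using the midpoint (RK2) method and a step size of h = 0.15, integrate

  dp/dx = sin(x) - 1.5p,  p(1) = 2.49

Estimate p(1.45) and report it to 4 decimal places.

1.5833

Midpoint: k1 = f(x_n, p_n); k2 = f(x_n + h/2, p_n + (h/2)·k1); p_{n+1} = p_n + h·k2.
x=1.000000, p=2.490000:
  k1 = f(1.000000, 2.490000) = -2.893529
  k2 = f(1.075000, 2.272985) = -2.529888
  p ← 2.490000 + 0.15·(-2.529888) = 2.110517
x=1.150000, p=2.110517:
  k1 = f(1.150000, 2.110517) = -2.253011
  k2 = f(1.225000, 1.941541) = -1.971506
  p ← 2.110517 + 0.15·(-1.971506) = 1.814791
x=1.300000, p=1.814791:
  k1 = f(1.300000, 1.814791) = -1.758628
  k2 = f(1.375000, 1.682894) = -1.543448
  p ← 1.814791 + 0.15·(-1.543448) = 1.583274
p(1.45) ≈ 1.5833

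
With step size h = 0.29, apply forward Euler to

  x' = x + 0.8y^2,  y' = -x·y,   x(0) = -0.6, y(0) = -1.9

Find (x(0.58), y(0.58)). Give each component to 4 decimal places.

1.2363, -2.1895

Euler on (x,y): x_{n+1} = x_n + h·x', y_{n+1} = y_n + h·y'.
0.000000: (-0.600000, -1.900000); f=(2.288000, -1.140000) → (0.063520, -2.230600)
0.290000: (0.063520, -2.230600); f=(4.043981, 0.141688) → (1.236275, -2.189511)
(x(0.58), y(0.58)) ≈ (1.2363, -2.1895)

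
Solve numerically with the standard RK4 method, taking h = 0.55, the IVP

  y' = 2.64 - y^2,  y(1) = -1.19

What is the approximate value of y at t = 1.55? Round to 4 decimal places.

RK4: k1 = f(t_n, y_n); k2 = f(t_n + h/2, y_n + (h/2)·k1); k3 = f(t_n + h/2, y_n + (h/2)·k2); k4 = f(t_n + h, y_n + h·k3); y_{n+1} = y_n + (h/6)·(k1 + 2k2 + 2k3 + k4).
t=1.000000, y=-1.190000:
  k1 = f(1.000000, -1.190000) = 1.223900
  k2 = f(1.275000, -0.853427) = 1.911662
  k3 = f(1.275000, -0.664293) = 2.198715
  k4 = f(1.550000, 0.019293) = 2.639628
  y ← -1.190000 + (0.55/6)·(k1 + 2k2 + 2k3 + k4) = -0.082274
y(1.55) ≈ -0.0823

-0.0823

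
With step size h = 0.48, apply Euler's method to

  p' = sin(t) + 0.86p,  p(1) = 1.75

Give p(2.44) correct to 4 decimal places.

6.8606

Euler: p_{n+1} = p_n + h·f(t_n, p_n).
t=1.000000, p=1.750000: f=2.346471 → p ← 1.750000 + 0.48·2.346471 = 2.876306
t=1.480000, p=2.876306: f=3.469504 → p ← 2.876306 + 0.48·3.469504 = 4.541668
t=1.960000, p=4.541668: f=4.831046 → p ← 4.541668 + 0.48·4.831046 = 6.860570
p(2.44) ≈ 6.8606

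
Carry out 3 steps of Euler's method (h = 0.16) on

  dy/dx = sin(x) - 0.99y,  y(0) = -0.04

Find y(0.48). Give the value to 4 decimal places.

Euler: y_{n+1} = y_n + h·f(x_n, y_n).
x=0.000000, y=-0.040000: f=0.039600 → y ← -0.040000 + 0.16·0.039600 = -0.033664
x=0.160000, y=-0.033664: f=0.192646 → y ← -0.033664 + 0.16·0.192646 = -0.002841
x=0.320000, y=-0.002841: f=0.317379 → y ← -0.002841 + 0.16·0.317379 = 0.047940
y(0.48) ≈ 0.0479

0.0479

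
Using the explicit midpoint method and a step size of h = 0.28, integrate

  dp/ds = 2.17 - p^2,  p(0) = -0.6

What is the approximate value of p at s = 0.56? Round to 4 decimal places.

0.5600

Midpoint: k1 = f(s_n, p_n); k2 = f(s_n + h/2, p_n + (h/2)·k1); p_{n+1} = p_n + h·k2.
s=0.000000, p=-0.600000:
  k1 = f(0.000000, -0.600000) = 1.810000
  k2 = f(0.140000, -0.346600) = 2.049868
  p ← -0.600000 + 0.28·2.049868 = -0.026037
s=0.280000, p=-0.026037:
  k1 = f(0.280000, -0.026037) = 2.169322
  k2 = f(0.420000, 0.277668) = 2.092900
  p ← -0.026037 + 0.28·2.092900 = 0.559975
p(0.56) ≈ 0.5600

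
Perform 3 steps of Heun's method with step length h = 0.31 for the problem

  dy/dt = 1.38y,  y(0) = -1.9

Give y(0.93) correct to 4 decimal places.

-6.6633

Heun: k1 = f(t_n, y_n); k2 = f(t_n + h, y_n + h·k1); y_{n+1} = y_n + (h/2)·(k1 + k2).
t=0.000000, y=-1.900000:
  k1 = f(0.000000, -1.900000) = -2.622000
  k2 = f(0.310000, -2.712820) = -3.743692
  y ← -1.900000 + (0.31/2)·(-2.622000 + (-3.743692)) = -2.886682
t=0.310000, y=-2.886682:
  k1 = f(0.310000, -2.886682) = -3.983621
  k2 = f(0.620000, -4.121605) = -5.687815
  y ← -2.886682 + (0.31/2)·(-3.983621 + (-5.687815)) = -4.385755
t=0.620000, y=-4.385755:
  k1 = f(0.620000, -4.385755) = -6.052342
  k2 = f(0.930000, -6.261981) = -8.641533
  y ← -4.385755 + (0.31/2)·(-6.052342 + (-8.641533)) = -6.663305
y(0.93) ≈ -6.6633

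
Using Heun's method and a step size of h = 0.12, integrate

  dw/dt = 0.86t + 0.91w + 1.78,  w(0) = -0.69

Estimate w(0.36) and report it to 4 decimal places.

-0.1388

Heun: k1 = f(t_n, w_n); k2 = f(t_n + h, w_n + h·k1); w_{n+1} = w_n + (h/2)·(k1 + k2).
t=0.000000, w=-0.690000:
  k1 = f(0.000000, -0.690000) = 1.152100
  k2 = f(0.120000, -0.551748) = 1.381109
  w ← -0.690000 + (0.12/2)·(1.152100 + 1.381109) = -0.538007
t=0.120000, w=-0.538007:
  k1 = f(0.120000, -0.538007) = 1.393613
  k2 = f(0.240000, -0.370774) = 1.648996
  w ← -0.538007 + (0.12/2)·(1.393613 + 1.648996) = -0.355451
t=0.240000, w=-0.355451:
  k1 = f(0.240000, -0.355451) = 1.662940
  k2 = f(0.360000, -0.155898) = 1.947733
  w ← -0.355451 + (0.12/2)·(1.662940 + 1.947733) = -0.138811
w(0.36) ≈ -0.1388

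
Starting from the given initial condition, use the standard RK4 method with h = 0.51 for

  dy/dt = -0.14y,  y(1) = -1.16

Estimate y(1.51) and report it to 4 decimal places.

-1.0801

RK4: k1 = f(t_n, y_n); k2 = f(t_n + h/2, y_n + (h/2)·k1); k3 = f(t_n + h/2, y_n + (h/2)·k2); k4 = f(t_n + h, y_n + h·k3); y_{n+1} = y_n + (h/6)·(k1 + 2k2 + 2k3 + k4).
t=1.000000, y=-1.160000:
  k1 = f(1.000000, -1.160000) = 0.162400
  k2 = f(1.255000, -1.118588) = 0.156602
  k3 = f(1.255000, -1.120066) = 0.156809
  k4 = f(1.510000, -1.080027) = 0.151204
  y ← -1.160000 + (0.51/6)·(k1 + 2k2 + 2k3 + k4) = -1.080064
y(1.51) ≈ -1.0801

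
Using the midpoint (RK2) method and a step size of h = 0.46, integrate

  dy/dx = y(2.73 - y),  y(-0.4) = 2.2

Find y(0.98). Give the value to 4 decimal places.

Midpoint: k1 = f(x_n, y_n); k2 = f(x_n + h/2, y_n + (h/2)·k1); y_{n+1} = y_n + h·k2.
x=-0.400000, y=2.200000:
  k1 = f(-0.400000, 2.200000) = 1.166000
  k2 = f(-0.170000, 2.468180) = 0.646219
  y ← 2.200000 + 0.46·0.646219 = 2.497261
x=0.060000, y=2.497261:
  k1 = f(0.060000, 2.497261) = 0.581211
  k2 = f(0.290000, 2.630939) = 0.260623
  y ← 2.497261 + 0.46·0.260623 = 2.617147
x=0.520000, y=2.617147:
  k1 = f(0.520000, 2.617147) = 0.295352
  k2 = f(0.750000, 2.685078) = 0.120618
  y ← 2.617147 + 0.46·0.120618 = 2.672632
y(0.98) ≈ 2.6726

2.6726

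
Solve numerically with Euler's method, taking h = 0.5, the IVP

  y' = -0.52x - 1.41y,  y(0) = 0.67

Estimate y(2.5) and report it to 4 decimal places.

Euler: y_{n+1} = y_n + h·f(x_n, y_n).
x=0.000000, y=0.670000: f=-0.944700 → y ← 0.670000 + 0.5·(-0.944700) = 0.197650
x=0.500000, y=0.197650: f=-0.538687 → y ← 0.197650 + 0.5·(-0.538687) = -0.071693
x=1.000000, y=-0.071693: f=-0.418913 → y ← -0.071693 + 0.5·(-0.418913) = -0.281150
x=1.500000, y=-0.281150: f=-0.383579 → y ← -0.281150 + 0.5·(-0.383579) = -0.472939
x=2.000000, y=-0.472939: f=-0.373156 → y ← -0.472939 + 0.5·(-0.373156) = -0.659517
y(2.5) ≈ -0.6595

-0.6595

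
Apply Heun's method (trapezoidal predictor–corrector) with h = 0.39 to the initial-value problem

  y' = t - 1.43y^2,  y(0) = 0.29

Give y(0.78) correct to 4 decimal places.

Heun: k1 = f(t_n, y_n); k2 = f(t_n + h, y_n + h·k1); y_{n+1} = y_n + (h/2)·(k1 + k2).
t=0.000000, y=0.290000:
  k1 = f(0.000000, 0.290000) = -0.120263
  k2 = f(0.390000, 0.243097) = 0.305492
  y ← 0.290000 + (0.39/2)·(-0.120263 + 0.305492) = 0.326120
t=0.390000, y=0.326120:
  k1 = f(0.390000, 0.326120) = 0.237914
  k2 = f(0.780000, 0.418906) = 0.529060
  y ← 0.326120 + (0.39/2)·(0.237914 + 0.529060) = 0.475680
y(0.78) ≈ 0.4757

0.4757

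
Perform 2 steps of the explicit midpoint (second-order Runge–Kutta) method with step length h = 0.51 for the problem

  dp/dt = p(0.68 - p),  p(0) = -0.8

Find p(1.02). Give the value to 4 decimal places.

-7.2334

Midpoint: k1 = f(t_n, p_n); k2 = f(t_n + h/2, p_n + (h/2)·k1); p_{n+1} = p_n + h·k2.
t=0.000000, p=-0.800000:
  k1 = f(0.000000, -0.800000) = -1.184000
  k2 = f(0.255000, -1.101920) = -1.963533
  p ← -0.800000 + 0.51·(-1.963533) = -1.801402
t=0.510000, p=-1.801402:
  k1 = f(0.510000, -1.801402) = -4.470002
  k2 = f(0.765000, -2.941253) = -10.651019
  p ← -1.801402 + 0.51·(-10.651019) = -7.233421
p(1.02) ≈ -7.2334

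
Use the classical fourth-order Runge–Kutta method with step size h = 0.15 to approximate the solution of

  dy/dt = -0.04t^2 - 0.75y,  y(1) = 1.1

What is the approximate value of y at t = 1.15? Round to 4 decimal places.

0.9764

RK4: k1 = f(t_n, y_n); k2 = f(t_n + h/2, y_n + (h/2)·k1); k3 = f(t_n + h/2, y_n + (h/2)·k2); k4 = f(t_n + h, y_n + h·k3); y_{n+1} = y_n + (h/6)·(k1 + 2k2 + 2k3 + k4).
t=1.000000, y=1.100000:
  k1 = f(1.000000, 1.100000) = -0.865000
  k2 = f(1.075000, 1.035125) = -0.822569
  k3 = f(1.075000, 1.038307) = -0.824956
  k4 = f(1.150000, 0.976257) = -0.785093
  y ← 1.100000 + (0.15/6)·(k1 + 2k2 + 2k3 + k4) = 0.976371
y(1.15) ≈ 0.9764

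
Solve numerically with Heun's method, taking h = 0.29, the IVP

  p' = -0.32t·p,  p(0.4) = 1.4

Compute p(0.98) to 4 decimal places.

1.2316

Heun: k1 = f(t_n, p_n); k2 = f(t_n + h, p_n + h·k1); p_{n+1} = p_n + (h/2)·(k1 + k2).
t=0.400000, p=1.400000:
  k1 = f(0.400000, 1.400000) = -0.179200
  k2 = f(0.690000, 1.348032) = -0.297645
  p ← 1.400000 + (0.29/2)·(-0.179200 + (-0.297645)) = 1.330857
t=0.690000, p=1.330857:
  k1 = f(0.690000, 1.330857) = -0.293853
  k2 = f(0.980000, 1.245640) = -0.390633
  p ← 1.330857 + (0.29/2)·(-0.293853 + (-0.390633)) = 1.231607
p(0.98) ≈ 1.2316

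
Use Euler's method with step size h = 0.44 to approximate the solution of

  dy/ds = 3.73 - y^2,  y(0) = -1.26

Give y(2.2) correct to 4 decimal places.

Euler: y_{n+1} = y_n + h·f(s_n, y_n).
s=0.000000, y=-1.260000: f=2.142400 → y ← -1.260000 + 0.44·2.142400 = -0.317344
s=0.440000, y=-0.317344: f=3.629293 → y ← -0.317344 + 0.44·3.629293 = 1.279545
s=0.880000, y=1.279545: f=2.092765 → y ← 1.279545 + 0.44·2.092765 = 2.200361
s=1.320000, y=2.200361: f=-1.111590 → y ← 2.200361 + 0.44·(-1.111590) = 1.711262
s=1.760000, y=1.711262: f=0.801584 → y ← 1.711262 + 0.44·0.801584 = 2.063958
y(2.2) ≈ 2.0640

2.0640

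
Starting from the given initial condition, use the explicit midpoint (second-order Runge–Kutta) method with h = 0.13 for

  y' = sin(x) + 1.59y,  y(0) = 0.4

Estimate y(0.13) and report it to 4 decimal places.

Midpoint: k1 = f(x_n, y_n); k2 = f(x_n + h/2, y_n + (h/2)·k1); y_{n+1} = y_n + h·k2.
x=0.000000, y=0.400000:
  k1 = f(0.000000, 0.400000) = 0.636000
  k2 = f(0.065000, 0.441340) = 0.766685
  y ← 0.400000 + 0.13·0.766685 = 0.499669
y(0.13) ≈ 0.4997

0.4997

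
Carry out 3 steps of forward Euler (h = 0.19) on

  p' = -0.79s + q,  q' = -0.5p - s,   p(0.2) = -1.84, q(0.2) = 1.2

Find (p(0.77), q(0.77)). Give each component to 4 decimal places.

-1.2641, 1.4459

Euler on (p,q): p_{n+1} = p_n + h·p', q_{n+1} = q_n + h·q'.
0.200000: (-1.840000, 1.200000); f=(1.042000, 0.720000) → (-1.642020, 1.336800)
0.390000: (-1.642020, 1.336800); f=(1.028700, 0.431010) → (-1.446567, 1.418692)
0.580000: (-1.446567, 1.418692); f=(0.960492, 0.143284) → (-1.264074, 1.445916)
(p(0.77), q(0.77)) ≈ (-1.2641, 1.4459)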